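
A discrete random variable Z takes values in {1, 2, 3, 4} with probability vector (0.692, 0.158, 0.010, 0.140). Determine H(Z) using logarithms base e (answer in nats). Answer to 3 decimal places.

H(Z) = −Σ p·ln p.
  −(0.692)·ln(0.692) = 0.2548
  −(0.158)·ln(0.158) = 0.2915
  −(0.010)·ln(0.010) = 0.0461
  −(0.140)·ln(0.140) = 0.2753
Sum: 0.2548 + 0.2915 + 0.0461 + 0.2753 = 0.868 nats.

0.868 nats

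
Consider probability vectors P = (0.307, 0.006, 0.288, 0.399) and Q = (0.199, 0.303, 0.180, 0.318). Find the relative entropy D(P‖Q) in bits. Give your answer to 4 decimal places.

D(P‖Q) = Σ p·log₂(p/q).
  0.307·log₂(0.307/0.199) = 0.19202
  0.006·log₂(0.006/0.303) = -0.03395
  0.288·log₂(0.288/0.180) = 0.19528
  0.399·log₂(0.399/0.318) = 0.13062
D(P‖Q) = 0.4840 bits.

0.4840 bits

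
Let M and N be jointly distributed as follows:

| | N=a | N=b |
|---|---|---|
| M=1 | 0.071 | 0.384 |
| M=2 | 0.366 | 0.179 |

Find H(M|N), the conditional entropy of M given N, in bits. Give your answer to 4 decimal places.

0.7877 bits

Chain rule: H(M|N) = H(M,N) − H(N).
Marginals: p(M) = (0.4550, 0.5450), p(N) = (0.4370, 0.5630).
H(M,N) = 1.7762 bits; H(N) = 0.9885 bits.
H(M|N) = 1.7762 − 0.9885 = 0.7877 bits.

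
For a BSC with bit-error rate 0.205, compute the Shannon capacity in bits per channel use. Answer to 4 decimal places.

0.2682 bits

Binary symmetric channel: C = 1 − h₂(ε) where h₂ is the binary entropy function.
h₂(0.205) = −0.205·log₂0.205 − 0.795·log₂0.795 = 0.7318.
C = 1 − 0.7318 = 0.2682 bits per channel use.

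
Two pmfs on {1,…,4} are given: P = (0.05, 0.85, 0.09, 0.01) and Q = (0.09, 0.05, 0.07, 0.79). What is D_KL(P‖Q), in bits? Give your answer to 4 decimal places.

3.4015 bits

D(P‖Q) = Σ p·log₂(p/q).
  0.05·log₂(0.05/0.09) = -0.04240
  0.85·log₂(0.85/0.05) = 3.47434
  0.09·log₂(0.09/0.07) = 0.03263
  0.01·log₂(0.01/0.79) = -0.06304
D(P‖Q) = 3.4015 bits.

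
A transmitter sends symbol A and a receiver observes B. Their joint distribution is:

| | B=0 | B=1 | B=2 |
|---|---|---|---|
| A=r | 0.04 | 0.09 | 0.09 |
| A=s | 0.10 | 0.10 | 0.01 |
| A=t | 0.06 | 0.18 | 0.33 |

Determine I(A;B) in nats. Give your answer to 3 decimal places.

Marginals: p(A) = (0.2200, 0.2100, 0.5700), p(B) = (0.2000, 0.3700, 0.4300).
I(A;B) = H(A) + H(B) − H(A,B).
H(A) = 0.9813, H(B) = 1.0527, H(A,B) = 1.9121.
I(A;B) = 0.9813 + 1.0527 − 1.9121 = 0.122 nats.

0.122 nats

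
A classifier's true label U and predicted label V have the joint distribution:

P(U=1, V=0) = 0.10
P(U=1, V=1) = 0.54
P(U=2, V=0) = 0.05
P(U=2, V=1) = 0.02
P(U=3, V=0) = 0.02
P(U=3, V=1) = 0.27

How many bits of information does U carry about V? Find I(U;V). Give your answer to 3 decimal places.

Marginals: p(U) = (0.6400, 0.0700, 0.2900), p(V) = (0.1700, 0.8300).
I(U;V) = Σ p(x,y)·log₂[p(x,y)/(p(x)p(y))].
  (1,0): 0.10·log₂(0.9191) = -0.0122
  (1,1): 0.54·log₂(1.0166) = 0.0128
  (2,0): 0.05·log₂(4.2017) = 0.1035
  (2,1): 0.02·log₂(0.3442) = -0.0308
  (3,0): 0.02·log₂(0.4057) = -0.0260
  (3,1): 0.27·log₂(1.1217) = 0.0447
Sum = 0.092 bits.

0.092 bits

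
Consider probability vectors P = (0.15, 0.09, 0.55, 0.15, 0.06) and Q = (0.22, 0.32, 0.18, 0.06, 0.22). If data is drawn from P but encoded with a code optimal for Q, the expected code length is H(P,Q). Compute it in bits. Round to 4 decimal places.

2.5762 bits

H(P,Q) = −Σ p·log₂ q.
  −0.15·log₂(0.22) = 0.32766
  −0.09·log₂(0.32) = 0.14795
  −0.55·log₂(0.18) = 1.36066
  −0.15·log₂(0.06) = 0.60883
  −0.06·log₂(0.22) = 0.13107
H(P,Q) = 2.5762 bits.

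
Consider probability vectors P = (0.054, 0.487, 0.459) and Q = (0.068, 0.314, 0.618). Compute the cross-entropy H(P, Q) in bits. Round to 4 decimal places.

1.3420 bits

H(P,Q) = −Σ p·log₂ q.
  −0.054·log₂(0.068) = 0.20943
  −0.487·log₂(0.314) = 0.81386
  −0.459·log₂(0.618) = 0.31869
H(P,Q) = 1.3420 bits.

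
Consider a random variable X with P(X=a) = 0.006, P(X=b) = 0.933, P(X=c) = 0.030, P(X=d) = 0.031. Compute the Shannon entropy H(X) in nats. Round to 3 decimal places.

0.308 nats

H(X) = −Σ p·ln p.
  −(0.006)·ln(0.006) = 0.0307
  −(0.933)·ln(0.933) = 0.0647
  −(0.030)·ln(0.030) = 0.1052
  −(0.031)·ln(0.031) = 0.1077
Sum: 0.0307 + 0.0647 + 0.1052 + 0.1077 = 0.308 nats.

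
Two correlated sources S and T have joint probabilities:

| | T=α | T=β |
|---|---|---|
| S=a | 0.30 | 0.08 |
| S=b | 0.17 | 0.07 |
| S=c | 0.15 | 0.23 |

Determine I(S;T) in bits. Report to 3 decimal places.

0.099 bits

Marginals: p(S) = (0.3800, 0.2400, 0.3800), p(T) = (0.6200, 0.3800).
I(S;T) = Σ p(x,y)·log₂[p(x,y)/(p(x)p(y))].
  (a,α): 0.30·log₂(1.2733) = 0.1046
  (a,β): 0.08·log₂(0.5540) = -0.0682
  (b,α): 0.17·log₂(1.1425) = 0.0327
  (b,β): 0.07·log₂(0.7675) = -0.0267
  (c,α): 0.15·log₂(0.6367) = -0.0977
  (c,β): 0.23·log₂(1.5928) = 0.1545
Sum = 0.099 bits.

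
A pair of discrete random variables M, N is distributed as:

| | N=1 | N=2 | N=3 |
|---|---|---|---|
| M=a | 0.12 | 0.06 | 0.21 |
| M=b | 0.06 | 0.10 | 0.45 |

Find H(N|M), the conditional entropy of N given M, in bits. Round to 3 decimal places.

Chain rule: H(N|M) = H(M,N) − H(M).
Marginals: p(M) = (0.3900, 0.6100), p(N) = (0.1800, 0.1600, 0.6600).
H(M,N) = 2.1776 bits; H(M) = 0.9648 bits.
H(N|M) = 2.1776 − 0.9648 = 1.213 bits.

1.213 bits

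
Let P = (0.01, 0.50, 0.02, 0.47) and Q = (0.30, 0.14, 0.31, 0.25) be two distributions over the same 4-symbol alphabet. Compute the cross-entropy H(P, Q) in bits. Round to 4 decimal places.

H(P,Q) = −Σ p·log₂ q.
  −0.01·log₂(0.30) = 0.01737
  −0.50·log₂(0.14) = 1.41825
  −0.02·log₂(0.31) = 0.03379
  −0.47·log₂(0.25) = 0.94000
H(P,Q) = 2.4094 bits.

2.4094 bits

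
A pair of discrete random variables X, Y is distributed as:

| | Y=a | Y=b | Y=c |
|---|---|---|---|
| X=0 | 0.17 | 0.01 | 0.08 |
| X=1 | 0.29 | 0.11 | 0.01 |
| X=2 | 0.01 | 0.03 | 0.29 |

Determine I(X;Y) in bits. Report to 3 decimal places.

0.550 bits

Marginals: p(X) = (0.2600, 0.4100, 0.3300), p(Y) = (0.4700, 0.1500, 0.3800).
I(X;Y) = Σ p(x,y)·log₂[p(x,y)/(p(x)p(y))].
  (0,a): 0.17·log₂(1.3912) = 0.0810
  (0,b): 0.01·log₂(0.2564) = -0.0196
  (0,c): 0.08·log₂(0.8097) = -0.0244
  (1,a): 0.29·log₂(1.5049) = 0.1710
  (1,b): 0.11·log₂(1.7886) = 0.0923
  (1,c): 0.01·log₂(0.0642) = -0.0396
  (2,a): 0.01·log₂(0.0645) = -0.0396
  (2,b): 0.03·log₂(0.6061) = -0.0217
  (2,c): 0.29·log₂(2.3126) = 0.3508
Sum = 0.550 bits.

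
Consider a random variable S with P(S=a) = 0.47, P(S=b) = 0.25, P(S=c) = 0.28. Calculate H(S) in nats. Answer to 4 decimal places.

1.0579 nats

H(S) = −Σ p·ln p.
  −(0.47)·ln(0.47) = 0.35486
  −(0.25)·ln(0.25) = 0.34657
  −(0.28)·ln(0.28) = 0.35643
Sum: 0.35486 + 0.34657 + 0.35643 = 1.0579 nats.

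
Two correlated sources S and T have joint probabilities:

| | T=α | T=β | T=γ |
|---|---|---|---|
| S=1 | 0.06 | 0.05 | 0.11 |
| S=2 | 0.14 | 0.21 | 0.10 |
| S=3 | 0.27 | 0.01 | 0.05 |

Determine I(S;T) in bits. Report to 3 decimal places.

Marginals: p(S) = (0.2200, 0.4500, 0.3300), p(T) = (0.4700, 0.2700, 0.2600).
I(S;T) = Σ p(x,y)·log₂[p(x,y)/(p(x)p(y))].
  (1,α): 0.06·log₂(0.5803) = -0.0471
  (1,β): 0.05·log₂(0.8418) = -0.0124
  (1,γ): 0.11·log₂(1.9231) = 0.1038
  (2,α): 0.14·log₂(0.6619) = -0.0833
  (2,β): 0.21·log₂(1.7284) = 0.1658
  (2,γ): 0.10·log₂(0.8547) = -0.0227
  (3,α): 0.27·log₂(1.7408) = 0.2159
  (3,β): 0.01·log₂(0.1122) = -0.0316
  (3,γ): 0.05·log₂(0.5828) = -0.0390
Sum = 0.249 bits.

0.249 bits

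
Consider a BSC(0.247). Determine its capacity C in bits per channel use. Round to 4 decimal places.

Binary symmetric channel: C = 1 − h₂(ε) where h₂ is the binary entropy function.
h₂(0.247) = −0.247·log₂0.247 − 0.753·log₂0.753 = 0.8065.
C = 1 − 0.8065 = 0.1935 bits per channel use.

0.1935 bits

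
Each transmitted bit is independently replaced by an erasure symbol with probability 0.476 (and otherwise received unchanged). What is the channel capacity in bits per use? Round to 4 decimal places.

0.5240 bits

Binary erasure channel: capacity C = 1 − ε.
C = 1 − 0.476 = 0.5240 bits per channel use.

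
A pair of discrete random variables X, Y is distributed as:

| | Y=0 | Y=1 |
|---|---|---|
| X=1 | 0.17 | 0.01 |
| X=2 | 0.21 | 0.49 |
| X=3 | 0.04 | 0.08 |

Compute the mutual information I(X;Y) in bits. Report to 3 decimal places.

Marginals: p(X) = (0.1800, 0.7000, 0.1200), p(Y) = (0.4200, 0.5800).
I(X;Y) = Σ p(x,y)·log₂[p(x,y)/(p(x)p(y))].
  (1,0): 0.17·log₂(2.2487) = 0.1987
  (1,1): 0.01·log₂(0.0958) = -0.0338
  (2,0): 0.21·log₂(0.7143) = -0.1019
  (2,1): 0.49·log₂(1.2069) = 0.1329
  (3,0): 0.04·log₂(0.7937) = -0.0133
  (3,1): 0.08·log₂(1.1494) = 0.0161
Sum = 0.199 bits.

0.199 bits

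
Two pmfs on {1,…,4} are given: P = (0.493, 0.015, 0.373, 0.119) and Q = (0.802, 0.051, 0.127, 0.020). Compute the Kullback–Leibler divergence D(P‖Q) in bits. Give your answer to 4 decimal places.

0.5134 bits

D(P‖Q) = Σ p·log₂(p/q).
  0.493·log₂(0.493/0.802) = -0.34609
  0.015·log₂(0.015/0.051) = -0.02648
  0.373·log₂(0.373/0.127) = 0.57977
  0.119·log₂(0.119/0.020) = 0.30617
D(P‖Q) = 0.5134 bits.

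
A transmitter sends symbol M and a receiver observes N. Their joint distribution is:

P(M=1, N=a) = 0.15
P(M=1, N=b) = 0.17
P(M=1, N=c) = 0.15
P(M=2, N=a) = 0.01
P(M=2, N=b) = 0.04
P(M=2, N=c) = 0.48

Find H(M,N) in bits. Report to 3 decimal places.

2.016 bits

H(M,N) = −Σ p(x,y)·log₂ p(x,y) over all 6 cells.
  cell (1,a): −0.15·log₂0.15 = 0.4105
  cell (1,b): −0.17·log₂0.17 = 0.4346
  cell (1,c): −0.15·log₂0.15 = 0.4105
  cell (2,a): −0.01·log₂0.01 = 0.0664
  cell (2,b): −0.04·log₂0.04 = 0.1858
  cell (2,c): −0.48·log₂0.48 = 0.5083
Sum = 2.016 bits.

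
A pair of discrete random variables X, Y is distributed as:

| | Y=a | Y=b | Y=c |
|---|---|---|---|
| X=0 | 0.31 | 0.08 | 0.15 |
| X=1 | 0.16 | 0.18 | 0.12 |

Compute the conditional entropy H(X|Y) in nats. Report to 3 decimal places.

Chain rule: H(X|Y) = H(X,Y) − H(Y).
Marginals: p(X) = (0.5400, 0.4600), p(Y) = (0.4700, 0.2600, 0.2700).
H(X,Y) = 1.7060 nats; H(Y) = 1.0586 nats.
H(X|Y) = 1.7060 − 1.0586 = 0.647 nats.

0.647 nats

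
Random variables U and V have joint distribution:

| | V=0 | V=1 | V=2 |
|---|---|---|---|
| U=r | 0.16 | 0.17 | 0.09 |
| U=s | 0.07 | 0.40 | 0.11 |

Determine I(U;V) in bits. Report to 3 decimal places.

Marginals: p(U) = (0.4200, 0.5800), p(V) = (0.2300, 0.5700, 0.2000).
I(U;V) = H(U) + H(V) − H(U,V).
H(U) = 0.9815, H(V) = 1.4143, H(U,V) = 2.3179.
I(U;V) = 0.9815 + 1.4143 − 2.3179 = 0.078 bits.

0.078 bits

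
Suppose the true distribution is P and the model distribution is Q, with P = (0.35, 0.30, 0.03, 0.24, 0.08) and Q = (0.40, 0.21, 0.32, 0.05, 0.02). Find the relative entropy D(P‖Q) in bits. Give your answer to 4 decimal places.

0.6876 bits

D(P‖Q) = Σ p·log₂(p/q).
  0.35·log₂(0.35/0.40) = -0.06743
  0.30·log₂(0.30/0.21) = 0.15437
  0.03·log₂(0.03/0.32) = -0.10245
  0.24·log₂(0.24/0.05) = 0.54313
  0.08·log₂(0.08/0.02) = 0.16000
D(P‖Q) = 0.6876 bits.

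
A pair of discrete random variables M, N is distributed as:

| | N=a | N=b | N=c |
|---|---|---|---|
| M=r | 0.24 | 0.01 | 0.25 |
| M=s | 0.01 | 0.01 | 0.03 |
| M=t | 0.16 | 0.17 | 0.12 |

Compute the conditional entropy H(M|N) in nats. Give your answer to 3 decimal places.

0.734 nats

Marginals: p(M) = (0.5000, 0.0500, 0.4500), p(N) = (0.4100, 0.1900, 0.4000).
H(M|N) = Σ p(N) · H(M|N=·).
  N=a: p=0.4100, H(M|N=a) = 0.7713
  N=b: p=0.1900, H(M|N=b) = 0.4095
  N=c: p=0.4000, H(M|N=c) = 0.8492
Weighted sum = 0.734 nats.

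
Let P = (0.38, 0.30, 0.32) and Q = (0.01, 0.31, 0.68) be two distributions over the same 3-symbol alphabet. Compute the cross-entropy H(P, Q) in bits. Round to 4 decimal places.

3.2096 bits

H(P,Q) = −Σ p·log₂ q.
  −0.38·log₂(0.01) = 2.52467
  −0.30·log₂(0.31) = 0.50690
  −0.32·log₂(0.68) = 0.17805
H(P,Q) = 3.2096 bits.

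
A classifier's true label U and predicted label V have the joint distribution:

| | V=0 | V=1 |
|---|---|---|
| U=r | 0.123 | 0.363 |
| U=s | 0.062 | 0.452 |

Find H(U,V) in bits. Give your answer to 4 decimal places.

1.6691 bits

H(U,V) = −Σ p(x,y)·log₂ p(x,y) over all 4 cells.
  cell (r,0): −0.123·log₂0.123 = 0.37186
  cell (r,1): −0.363·log₂0.363 = 0.53069
  cell (s,0): −0.062·log₂0.062 = 0.24872
  cell (s,1): −0.452·log₂0.452 = 0.51781
Sum = 1.6691 bits.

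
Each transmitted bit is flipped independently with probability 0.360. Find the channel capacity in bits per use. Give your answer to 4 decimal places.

Binary symmetric channel: C = 1 − h₂(ε) where h₂ is the binary entropy function.
h₂(0.360) = −0.360·log₂0.360 − 0.640·log₂0.640 = 0.9427.
C = 1 − 0.9427 = 0.0573 bits per channel use.

0.0573 bits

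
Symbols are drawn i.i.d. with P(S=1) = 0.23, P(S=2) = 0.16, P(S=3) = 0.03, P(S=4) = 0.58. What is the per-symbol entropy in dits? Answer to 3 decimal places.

0.457 dits

H(S) = −Σ p·log₁₀ p.
  −(0.23)·log₁₀(0.23) = 0.1468
  −(0.16)·log₁₀(0.16) = 0.1273
  −(0.03)·log₁₀(0.03) = 0.0457
  −(0.58)·log₁₀(0.58) = 0.1372
Sum: 0.1468 + 0.1273 + 0.0457 + 0.1372 = 0.457 dits.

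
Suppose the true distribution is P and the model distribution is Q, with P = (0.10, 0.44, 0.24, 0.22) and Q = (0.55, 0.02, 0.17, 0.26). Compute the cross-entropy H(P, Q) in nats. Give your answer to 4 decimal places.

2.5027 nats

H(P,Q) = −Σ p·ln q.
  −0.10·ln(0.55) = 0.05978
  −0.44·ln(0.02) = 1.72129
  −0.24·ln(0.17) = 0.42527
  −0.22·ln(0.26) = 0.29636
H(P,Q) = 2.5027 nats.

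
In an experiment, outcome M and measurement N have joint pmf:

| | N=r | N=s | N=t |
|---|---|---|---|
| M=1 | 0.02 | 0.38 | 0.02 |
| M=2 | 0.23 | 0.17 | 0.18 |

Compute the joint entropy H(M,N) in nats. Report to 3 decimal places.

H(M,N) = −Σ p(x,y)·ln p(x,y) over all 6 cells.
  cell (1,r): −0.02·ln0.02 = 0.0782
  cell (1,s): −0.38·ln0.38 = 0.3677
  cell (1,t): −0.02·ln0.02 = 0.0782
  cell (2,r): −0.23·ln0.23 = 0.3380
  cell (2,s): −0.17·ln0.17 = 0.3012
  cell (2,t): −0.18·ln0.18 = 0.3087
Sum = 1.472 nats.

1.472 nats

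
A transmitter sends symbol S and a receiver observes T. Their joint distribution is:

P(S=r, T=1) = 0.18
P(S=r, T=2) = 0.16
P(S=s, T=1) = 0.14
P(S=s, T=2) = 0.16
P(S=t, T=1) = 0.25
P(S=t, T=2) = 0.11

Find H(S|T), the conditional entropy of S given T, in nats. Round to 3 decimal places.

1.076 nats

Chain rule: H(S|T) = H(S,T) − H(T).
Marginals: p(S) = (0.3400, 0.3000, 0.3600), p(T) = (0.5700, 0.4300).
H(S,T) = 1.7597 nats; H(T) = 0.6833 nats.
H(S|T) = 1.7597 − 0.6833 = 1.076 nats.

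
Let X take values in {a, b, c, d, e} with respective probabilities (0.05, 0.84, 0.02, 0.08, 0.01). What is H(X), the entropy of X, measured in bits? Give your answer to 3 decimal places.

0.898 bits

H(X) = −Σ p·log₂ p.
  −(0.05)·log₂(0.05) = 0.2161
  −(0.84)·log₂(0.84) = 0.2113
  −(0.02)·log₂(0.02) = 0.1129
  −(0.08)·log₂(0.08) = 0.2915
  −(0.01)·log₂(0.01) = 0.0664
Sum: 0.2161 + 0.2113 + 0.1129 + 0.2915 + 0.0664 = 0.898 bits.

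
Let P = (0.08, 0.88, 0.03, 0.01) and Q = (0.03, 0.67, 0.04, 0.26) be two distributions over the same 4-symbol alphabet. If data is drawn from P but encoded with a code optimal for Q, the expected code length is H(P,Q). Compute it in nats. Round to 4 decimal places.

H(P,Q) = −Σ p·ln q.
  −0.08·ln(0.03) = 0.28052
  −0.88·ln(0.67) = 0.35242
  −0.03·ln(0.04) = 0.09657
  −0.01·ln(0.26) = 0.01347
H(P,Q) = 0.7430 nats.

0.7430 nats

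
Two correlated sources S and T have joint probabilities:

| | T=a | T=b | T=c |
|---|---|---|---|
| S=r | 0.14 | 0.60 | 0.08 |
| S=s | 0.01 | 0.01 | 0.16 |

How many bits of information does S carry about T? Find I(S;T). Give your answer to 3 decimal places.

Marginals: p(S) = (0.8200, 0.1800), p(T) = (0.1500, 0.6100, 0.2400).
I(S;T) = Σ p(x,y)·log₂[p(x,y)/(p(x)p(y))].
  (r,a): 0.14·log₂(1.1382) = 0.0261
  (r,b): 0.60·log₂(1.1995) = 0.1575
  (r,c): 0.08·log₂(0.4065) = -0.1039
  (s,a): 0.01·log₂(0.3704) = -0.0143
  (s,b): 0.01·log₂(0.0911) = -0.0346
  (s,c): 0.16·log₂(3.7037) = 0.3022
Sum = 0.333 bits.

0.333 bits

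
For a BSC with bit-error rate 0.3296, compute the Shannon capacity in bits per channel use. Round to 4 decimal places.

Binary symmetric channel: C = 1 − h₂(ε) where h₂ is the binary entropy function.
h₂(0.3296) = −0.3296·log₂0.3296 − 0.6704·log₂0.6704 = 0.9145.
C = 1 − 0.9145 = 0.0855 bits per channel use.

0.0855 bits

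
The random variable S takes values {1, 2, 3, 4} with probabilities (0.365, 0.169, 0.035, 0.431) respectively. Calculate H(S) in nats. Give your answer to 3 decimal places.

H(S) = −Σ p·ln p.
  −(0.365)·ln(0.365) = 0.3679
  −(0.169)·ln(0.169) = 0.3005
  −(0.035)·ln(0.035) = 0.1173
  −(0.431)·ln(0.431) = 0.3627
Sum: 0.3679 + 0.3005 + 0.1173 + 0.3627 = 1.148 nats.

1.148 nats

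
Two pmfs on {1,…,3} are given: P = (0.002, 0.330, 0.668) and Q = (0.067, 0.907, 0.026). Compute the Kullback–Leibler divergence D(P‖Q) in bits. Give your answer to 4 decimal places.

2.6369 bits

D(P‖Q) = Σ p·log₂(p/q).
  0.002·log₂(0.002/0.067) = -0.01013
  0.330·log₂(0.330/0.907) = -0.48135
  0.668·log₂(0.668/0.026) = 3.12842
D(P‖Q) = 2.6369 bits.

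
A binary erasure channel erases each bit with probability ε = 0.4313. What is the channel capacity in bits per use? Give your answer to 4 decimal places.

Binary erasure channel: capacity C = 1 − ε.
C = 1 − 0.4313 = 0.5687 bits per channel use.

0.5687 bits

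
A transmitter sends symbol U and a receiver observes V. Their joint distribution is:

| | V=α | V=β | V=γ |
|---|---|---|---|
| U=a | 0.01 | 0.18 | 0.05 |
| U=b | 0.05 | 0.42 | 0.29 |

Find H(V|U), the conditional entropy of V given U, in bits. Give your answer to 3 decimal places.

Marginals: p(U) = (0.2400, 0.7600), p(V) = (0.0600, 0.6000, 0.3400).
H(V|U) = Σ p(U) · H(V|U=·).
  U=a: p=0.2400, H(V|U=a) = 0.9738
  U=b: p=0.7600, H(V|U=b) = 1.2615
Weighted sum = 1.192 bits.

1.192 bits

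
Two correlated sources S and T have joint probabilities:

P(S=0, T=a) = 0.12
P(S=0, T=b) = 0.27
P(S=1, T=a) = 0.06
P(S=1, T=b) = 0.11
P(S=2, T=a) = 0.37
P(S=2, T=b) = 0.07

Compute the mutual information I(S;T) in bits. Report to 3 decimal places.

0.208 bits

Marginals: p(S) = (0.3900, 0.1700, 0.4400), p(T) = (0.5500, 0.4500).
I(S;T) = Σ p(x,y)·log₂[p(x,y)/(p(x)p(y))].
  (0,a): 0.12·log₂(0.5594) = -0.1006
  (0,b): 0.27·log₂(1.5385) = 0.1678
  (1,a): 0.06·log₂(0.6417) = -0.0384
  (1,b): 0.11·log₂(1.4379) = 0.0576
  (2,a): 0.37·log₂(1.5289) = 0.2266
  (2,b): 0.07·log₂(0.3535) = -0.1050
Sum = 0.208 bits.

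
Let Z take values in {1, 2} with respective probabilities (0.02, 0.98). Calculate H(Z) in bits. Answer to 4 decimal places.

0.1414 bits

H(Z) = −Σ p·log₂ p.
  −(0.02)·log₂(0.02) = 0.11288
  −(0.98)·log₂(0.98) = 0.02856
Sum: 0.11288 + 0.02856 = 0.1414 bits.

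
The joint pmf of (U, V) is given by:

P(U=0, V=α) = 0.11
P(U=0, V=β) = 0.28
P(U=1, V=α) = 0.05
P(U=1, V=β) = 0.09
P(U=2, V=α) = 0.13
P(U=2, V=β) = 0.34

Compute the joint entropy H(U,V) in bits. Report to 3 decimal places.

2.305 bits

H(U,V) = −Σ p(x,y)·log₂ p(x,y) over all 6 cells.
  cell (0,α): −0.11·log₂0.11 = 0.3503
  cell (0,β): −0.28·log₂0.28 = 0.5142
  cell (1,α): −0.05·log₂0.05 = 0.2161
  cell (1,β): −0.09·log₂0.09 = 0.3127
  cell (2,α): −0.13·log₂0.13 = 0.3826
  cell (2,β): −0.34·log₂0.34 = 0.5292
Sum = 2.305 bits.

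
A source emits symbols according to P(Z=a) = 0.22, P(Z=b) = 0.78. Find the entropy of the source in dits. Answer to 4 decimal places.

H(Z) = −Σ p·log₁₀ p.
  −(0.22)·log₁₀(0.22) = 0.14467
  −(0.78)·log₁₀(0.78) = 0.08417
Sum: 0.14467 + 0.08417 = 0.2288 dits.

0.2288 dits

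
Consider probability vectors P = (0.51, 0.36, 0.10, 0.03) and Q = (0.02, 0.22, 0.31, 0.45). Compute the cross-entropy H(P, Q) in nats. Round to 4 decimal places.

H(P,Q) = −Σ p·ln q.
  −0.51·ln(0.02) = 1.99513
  −0.36·ln(0.22) = 0.54509
  −0.10·ln(0.31) = 0.11712
  −0.03·ln(0.45) = 0.02396
H(P,Q) = 2.6813 nats.

2.6813 nats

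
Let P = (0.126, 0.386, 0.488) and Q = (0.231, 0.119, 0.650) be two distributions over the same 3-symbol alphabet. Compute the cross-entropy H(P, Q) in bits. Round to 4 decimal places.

1.7550 bits

H(P,Q) = −Σ p·log₂ q.
  −0.126·log₂(0.231) = 0.26637
  −0.386·log₂(0.119) = 1.18539
  −0.488·log₂(0.650) = 0.30329
H(P,Q) = 1.7550 bits.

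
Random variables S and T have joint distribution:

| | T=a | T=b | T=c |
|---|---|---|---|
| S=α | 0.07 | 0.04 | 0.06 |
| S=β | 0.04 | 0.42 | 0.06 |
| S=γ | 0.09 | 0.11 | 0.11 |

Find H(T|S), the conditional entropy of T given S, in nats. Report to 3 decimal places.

Chain rule: H(T|S) = H(S,T) − H(S).
Marginals: p(S) = (0.1700, 0.5200, 0.3100), p(T) = (0.2000, 0.5700, 0.2300).
H(S,T) = 1.8479 nats; H(S) = 1.0043 nats.
H(T|S) = 1.8479 − 1.0043 = 0.844 nats.

0.844 nats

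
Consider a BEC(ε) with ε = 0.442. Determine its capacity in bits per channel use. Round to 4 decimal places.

Binary erasure channel: capacity C = 1 − ε.
C = 1 − 0.442 = 0.5580 bits per channel use.

0.5580 bits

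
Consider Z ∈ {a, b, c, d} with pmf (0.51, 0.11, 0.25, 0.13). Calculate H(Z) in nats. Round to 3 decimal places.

H(Z) = −Σ p·ln p.
  −(0.51)·ln(0.51) = 0.3434
  −(0.11)·ln(0.11) = 0.2428
  −(0.25)·ln(0.25) = 0.3466
  −(0.13)·ln(0.13) = 0.2652
Sum: 0.3434 + 0.2428 + 0.3466 + 0.2652 = 1.198 nats.

1.198 nats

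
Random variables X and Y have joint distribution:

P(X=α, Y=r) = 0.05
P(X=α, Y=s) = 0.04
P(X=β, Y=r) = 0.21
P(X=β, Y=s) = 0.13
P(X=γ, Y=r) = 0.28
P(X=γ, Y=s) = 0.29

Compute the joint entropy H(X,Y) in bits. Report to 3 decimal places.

2.289 bits

H(X,Y) = −Σ p(x,y)·log₂ p(x,y) over all 6 cells.
  cell (α,r): −0.05·log₂0.05 = 0.2161
  cell (α,s): −0.04·log₂0.04 = 0.1858
  cell (β,r): −0.21·log₂0.21 = 0.4728
  cell (β,s): −0.13·log₂0.13 = 0.3826
  cell (γ,r): −0.28·log₂0.28 = 0.5142
  cell (γ,s): −0.29·log₂0.29 = 0.5179
Sum = 2.289 bits.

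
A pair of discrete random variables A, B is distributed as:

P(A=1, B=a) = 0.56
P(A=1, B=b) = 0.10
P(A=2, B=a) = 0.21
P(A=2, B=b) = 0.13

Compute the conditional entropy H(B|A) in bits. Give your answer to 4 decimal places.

Marginals: p(A) = (0.6600, 0.3400), p(B) = (0.7700, 0.2300).
H(B|A) = Σ p(A) · H(B|A=·).
  A=1: p=0.6600, H(B|A=1) = 0.6136
  A=2: p=0.3400, H(B|A=2) = 0.9597
Weighted sum = 0.7313 bits.

0.7313 bits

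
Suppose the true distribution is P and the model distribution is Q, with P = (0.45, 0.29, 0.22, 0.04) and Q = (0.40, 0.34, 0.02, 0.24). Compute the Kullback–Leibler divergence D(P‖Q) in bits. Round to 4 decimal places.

D(P‖Q) = Σ p·log₂(p/q).
  0.45·log₂(0.45/0.40) = 0.07647
  0.29·log₂(0.29/0.34) = -0.06655
  0.22·log₂(0.22/0.02) = 0.76107
  0.04·log₂(0.04/0.24) = -0.10340
D(P‖Q) = 0.6676 bits.

0.6676 bits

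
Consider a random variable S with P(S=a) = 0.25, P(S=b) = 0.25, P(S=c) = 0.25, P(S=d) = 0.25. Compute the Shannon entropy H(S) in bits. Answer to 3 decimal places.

H(S) = −Σ p·log₂ p.
  −(0.25)·log₂(0.25) = 0.5000
  −(0.25)·log₂(0.25) = 0.5000
  −(0.25)·log₂(0.25) = 0.5000
  −(0.25)·log₂(0.25) = 0.5000
Sum: 0.5000 + 0.5000 + 0.5000 + 0.5000 = 2.000 bits.

2.000 bits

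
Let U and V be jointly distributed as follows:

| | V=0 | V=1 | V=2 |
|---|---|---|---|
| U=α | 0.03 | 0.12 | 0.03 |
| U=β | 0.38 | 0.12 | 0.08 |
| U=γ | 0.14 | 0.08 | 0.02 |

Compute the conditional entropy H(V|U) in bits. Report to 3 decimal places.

1.266 bits

Chain rule: H(V|U) = H(U,V) − H(U).
Marginals: p(U) = (0.1800, 0.5800, 0.2400), p(V) = (0.5500, 0.3200, 0.1300).
H(U,V) = 2.6611 bits; H(U) = 1.3952 bits.
H(V|U) = 2.6611 − 1.3952 = 1.266 bits.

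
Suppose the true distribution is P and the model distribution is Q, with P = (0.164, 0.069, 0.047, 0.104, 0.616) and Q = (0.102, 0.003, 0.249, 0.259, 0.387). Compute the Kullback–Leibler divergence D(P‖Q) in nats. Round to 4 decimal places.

0.4073 nats

D(P‖Q) = Σ p·ln(p/q).
  0.164·ln(0.164/0.102) = 0.07788
  0.069·ln(0.069/0.003) = 0.21635
  0.047·ln(0.047/0.249) = -0.07836
  0.104·ln(0.104/0.259) = -0.09489
  0.616·ln(0.616/0.387) = 0.28633
D(P‖Q) = 0.4073 nats.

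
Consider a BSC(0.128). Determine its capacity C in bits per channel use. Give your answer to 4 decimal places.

Binary symmetric channel: C = 1 − h₂(ε) where h₂ is the binary entropy function.
h₂(0.128) = −0.128·log₂0.128 − 0.872·log₂0.872 = 0.5519.
C = 1 − 0.5519 = 0.4481 bits per channel use.

0.4481 bits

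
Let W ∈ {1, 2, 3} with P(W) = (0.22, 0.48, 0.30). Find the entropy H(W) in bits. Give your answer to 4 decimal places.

1.5099 bits

H(W) = −Σ p·log₂ p.
  −(0.22)·log₂(0.22) = 0.48057
  −(0.48)·log₂(0.48) = 0.50827
  −(0.30)·log₂(0.30) = 0.52109
Sum: 0.48057 + 0.50827 + 0.52109 = 1.5099 bits.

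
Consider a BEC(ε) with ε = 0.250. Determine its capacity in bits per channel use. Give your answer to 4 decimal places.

Binary erasure channel: capacity C = 1 − ε.
C = 1 − 0.250 = 0.7500 bits per channel use.

0.7500 bits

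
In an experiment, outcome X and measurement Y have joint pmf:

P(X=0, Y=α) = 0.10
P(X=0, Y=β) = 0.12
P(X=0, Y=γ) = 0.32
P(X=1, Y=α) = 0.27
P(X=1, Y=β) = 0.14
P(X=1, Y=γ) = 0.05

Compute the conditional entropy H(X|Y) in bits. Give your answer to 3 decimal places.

0.782 bits

Chain rule: H(X|Y) = H(X,Y) − H(Y).
Marginals: p(X) = (0.5400, 0.4600), p(Y) = (0.3700, 0.2600, 0.3700).
H(X,Y) = 2.3485 bits; H(Y) = 1.5667 bits.
H(X|Y) = 2.3485 − 1.5667 = 0.782 bits.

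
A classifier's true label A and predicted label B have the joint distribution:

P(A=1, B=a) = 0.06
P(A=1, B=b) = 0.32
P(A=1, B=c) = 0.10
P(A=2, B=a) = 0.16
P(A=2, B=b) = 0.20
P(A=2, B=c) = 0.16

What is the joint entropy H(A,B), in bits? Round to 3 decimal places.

H(A,B) = −Σ p(x,y)·log₂ p(x,y) over all 6 cells.
  cell (1,a): −0.06·log₂0.06 = 0.2435
  cell (1,b): −0.32·log₂0.32 = 0.5260
  cell (1,c): −0.10·log₂0.10 = 0.3322
  cell (2,a): −0.16·log₂0.16 = 0.4230
  cell (2,b): −0.20·log₂0.20 = 0.4644
  cell (2,c): −0.16·log₂0.16 = 0.4230
Sum = 2.412 bits.

2.412 bits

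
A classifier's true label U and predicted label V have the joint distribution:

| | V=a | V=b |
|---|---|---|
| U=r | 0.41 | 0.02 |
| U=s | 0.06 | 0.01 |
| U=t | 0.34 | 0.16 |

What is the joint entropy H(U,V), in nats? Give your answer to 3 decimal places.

1.319 nats

H(U,V) = −Σ p(x,y)·ln p(x,y) over all 6 cells.
  cell (r,a): −0.41·ln0.41 = 0.3656
  cell (r,b): −0.02·ln0.02 = 0.0782
  cell (s,a): −0.06·ln0.06 = 0.1688
  cell (s,b): −0.01·ln0.01 = 0.0461
  cell (t,a): −0.34·ln0.34 = 0.3668
  cell (t,b): −0.16·ln0.16 = 0.2932
Sum = 1.319 nats.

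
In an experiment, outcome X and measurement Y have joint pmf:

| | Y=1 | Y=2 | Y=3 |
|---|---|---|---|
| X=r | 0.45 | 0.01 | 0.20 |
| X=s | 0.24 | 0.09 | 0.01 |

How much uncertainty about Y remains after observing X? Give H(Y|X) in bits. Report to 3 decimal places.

0.998 bits

Marginals: p(X) = (0.6600, 0.3400), p(Y) = (0.6900, 0.1000, 0.2100).
H(Y|X) = Σ p(X) · H(Y|X=·).
  X=r: p=0.6600, H(Y|X=r) = 0.9903
  X=s: p=0.3400, H(Y|X=s) = 1.0119
Weighted sum = 0.998 bits.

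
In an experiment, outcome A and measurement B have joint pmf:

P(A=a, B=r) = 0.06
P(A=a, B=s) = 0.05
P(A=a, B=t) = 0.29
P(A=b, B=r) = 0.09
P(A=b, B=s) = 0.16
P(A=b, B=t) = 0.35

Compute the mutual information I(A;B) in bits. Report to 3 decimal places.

Marginals: p(A) = (0.4000, 0.6000), p(B) = (0.1500, 0.2100, 0.6400).
I(A;B) = Σ p(x,y)·log₂[p(x,y)/(p(x)p(y))].
  (a,r): 0.06·log₂(1.0000) = 0.0000
  (a,s): 0.05·log₂(0.5952) = -0.0374
  (a,t): 0.29·log₂(1.1328) = 0.0522
  (b,r): 0.09·log₂(1.0000) = 0.0000
  (b,s): 0.16·log₂(1.2698) = 0.0551
  (b,t): 0.35·log₂(0.9115) = -0.0468
Sum = 0.023 bits.

0.023 bits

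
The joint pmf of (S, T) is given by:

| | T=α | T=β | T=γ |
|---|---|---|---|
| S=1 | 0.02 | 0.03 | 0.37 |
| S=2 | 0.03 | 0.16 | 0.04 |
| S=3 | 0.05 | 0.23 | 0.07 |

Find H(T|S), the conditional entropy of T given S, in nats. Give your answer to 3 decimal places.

0.683 nats

Marginals: p(S) = (0.4200, 0.2300, 0.3500), p(T) = (0.1000, 0.4200, 0.4800).
H(T|S) = Σ p(S) · H(T|S=·).
  S=1: p=0.4200, H(T|S=1) = 0.4451
  S=2: p=0.2300, H(T|S=2) = 0.8223
  S=3: p=0.3500, H(T|S=3) = 0.8758
Weighted sum = 0.683 nats.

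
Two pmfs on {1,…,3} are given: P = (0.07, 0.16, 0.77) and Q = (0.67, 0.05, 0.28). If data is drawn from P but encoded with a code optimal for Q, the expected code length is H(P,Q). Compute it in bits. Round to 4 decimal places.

2.1461 bits

H(P,Q) = −Σ p·log₂ q.
  −0.07·log₂(0.67) = 0.04044
  −0.16·log₂(0.05) = 0.69151
  −0.77·log₂(0.28) = 1.41411
H(P,Q) = 2.1461 bits.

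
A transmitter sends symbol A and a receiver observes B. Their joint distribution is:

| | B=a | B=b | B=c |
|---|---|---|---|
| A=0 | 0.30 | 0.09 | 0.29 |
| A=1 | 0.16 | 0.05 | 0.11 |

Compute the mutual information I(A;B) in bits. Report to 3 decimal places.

Marginals: p(A) = (0.6800, 0.3200), p(B) = (0.4600, 0.1400, 0.4000).
I(A;B) = H(A) + H(B) − H(A,B).
H(A) = 0.9044, H(B) = 1.4412, H(A,B) = 2.3410.
I(A;B) = 0.9044 + 1.4412 − 2.3410 = 0.005 bits.

0.005 bits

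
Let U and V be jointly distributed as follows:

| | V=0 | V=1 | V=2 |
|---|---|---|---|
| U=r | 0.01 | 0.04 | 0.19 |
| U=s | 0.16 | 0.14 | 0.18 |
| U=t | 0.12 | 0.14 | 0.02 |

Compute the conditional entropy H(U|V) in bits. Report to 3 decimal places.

Chain rule: H(U|V) = H(U,V) − H(V).
Marginals: p(U) = (0.2400, 0.4800, 0.2800), p(V) = (0.2900, 0.3200, 0.3900).
H(U,V) = 2.8499 bits; H(V) = 1.5737 bits.
H(U|V) = 2.8499 − 1.5737 = 1.276 bits.

1.276 bits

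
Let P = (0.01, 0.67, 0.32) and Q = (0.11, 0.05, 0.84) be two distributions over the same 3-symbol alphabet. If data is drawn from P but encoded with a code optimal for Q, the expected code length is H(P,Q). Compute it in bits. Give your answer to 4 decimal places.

H(P,Q) = −Σ p·log₂ q.
  −0.01·log₂(0.11) = 0.03184
  −0.67·log₂(0.05) = 2.89569
  −0.32·log₂(0.84) = 0.08049
H(P,Q) = 3.0080 bits.

3.0080 bits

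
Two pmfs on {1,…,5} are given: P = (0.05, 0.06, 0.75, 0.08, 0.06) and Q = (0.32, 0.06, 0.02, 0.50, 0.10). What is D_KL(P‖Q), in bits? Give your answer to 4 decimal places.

3.5320 bits

D(P‖Q) = Σ p·log₂(p/q).
  0.05·log₂(0.05/0.32) = -0.13390
  0.06·log₂(0.06/0.06) = 0.00000
  0.75·log₂(0.75/0.02) = 3.92161
  0.08·log₂(0.08/0.50) = -0.21151
  0.06·log₂(0.06/0.10) = -0.04422
D(P‖Q) = 3.5320 bits.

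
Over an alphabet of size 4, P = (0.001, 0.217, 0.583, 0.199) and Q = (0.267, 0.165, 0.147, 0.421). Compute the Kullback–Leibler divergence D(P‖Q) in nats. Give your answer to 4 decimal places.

D(P‖Q) = Σ p·ln(p/q).
  0.001·ln(0.001/0.267) = -0.00559
  0.217·ln(0.217/0.165) = 0.05945
  0.583·ln(0.583/0.147) = 0.80323
  0.199·ln(0.199/0.421) = -0.14912
D(P‖Q) = 0.7080 nats.

0.7080 nats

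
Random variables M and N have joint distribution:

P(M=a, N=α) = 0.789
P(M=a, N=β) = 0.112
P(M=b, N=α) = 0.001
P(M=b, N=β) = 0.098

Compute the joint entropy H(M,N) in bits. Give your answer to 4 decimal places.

H(M,N) = −Σ p(x,y)·log₂ p(x,y) over all 4 cells.
  cell (a,α): −0.789·log₂0.789 = 0.26976
  cell (a,β): −0.112·log₂0.112 = 0.35374
  cell (b,α): −0.001·log₂0.001 = 0.00997
  cell (b,β): −0.098·log₂0.098 = 0.32841
Sum = 0.9619 bits.

0.9619 bits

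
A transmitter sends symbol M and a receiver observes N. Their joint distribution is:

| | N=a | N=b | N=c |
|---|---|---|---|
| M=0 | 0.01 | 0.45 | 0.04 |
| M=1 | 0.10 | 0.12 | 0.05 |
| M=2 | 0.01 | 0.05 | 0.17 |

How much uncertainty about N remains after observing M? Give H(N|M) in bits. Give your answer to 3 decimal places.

0.905 bits

Marginals: p(M) = (0.5000, 0.2700, 0.2300), p(N) = (0.1200, 0.6200, 0.2600).
H(N|M) = Σ p(M) · H(N|M=·).
  M=0: p=0.5000, H(N|M=0) = 0.5412
  M=1: p=0.2700, H(N|M=1) = 1.5012
  M=2: p=0.2300, H(N|M=2) = 0.9976
Weighted sum = 0.905 bits.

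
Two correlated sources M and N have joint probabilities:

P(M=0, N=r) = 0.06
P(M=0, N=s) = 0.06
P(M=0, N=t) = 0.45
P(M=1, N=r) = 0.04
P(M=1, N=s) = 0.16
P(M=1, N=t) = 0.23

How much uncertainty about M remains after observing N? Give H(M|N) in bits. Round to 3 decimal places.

Chain rule: H(M|N) = H(M,N) − H(N).
Marginals: p(M) = (0.5700, 0.4300), p(N) = (0.1000, 0.2200, 0.6800).
H(M,N) = 2.1019 bits; H(N) = 1.1911 bits.
H(M|N) = 2.1019 − 1.1911 = 0.911 bits.

0.911 bits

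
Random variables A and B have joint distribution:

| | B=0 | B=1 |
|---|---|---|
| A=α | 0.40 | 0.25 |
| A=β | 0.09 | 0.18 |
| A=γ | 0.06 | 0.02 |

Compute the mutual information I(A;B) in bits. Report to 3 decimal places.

0.055 bits

Marginals: p(A) = (0.6500, 0.2700, 0.0800), p(B) = (0.5500, 0.4500).
I(A;B) = Σ p(x,y)·log₂[p(x,y)/(p(x)p(y))].
  (α,0): 0.40·log₂(1.1189) = 0.0648
  (α,1): 0.25·log₂(0.8547) = -0.0566
  (β,0): 0.09·log₂(0.6061) = -0.0650
  (β,1): 0.18·log₂(1.4815) = 0.1021
  (γ,0): 0.06·log₂(1.3636) = 0.0268
  (γ,1): 0.02·log₂(0.5556) = -0.0170
Sum = 0.055 bits.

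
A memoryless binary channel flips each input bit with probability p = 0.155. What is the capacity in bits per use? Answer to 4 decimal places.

0.3778 bits

Binary symmetric channel: C = 1 − h₂(ε) where h₂ is the binary entropy function.
h₂(0.155) = −0.155·log₂0.155 − 0.845·log₂0.845 = 0.6222.
C = 1 − 0.6222 = 0.3778 bits per channel use.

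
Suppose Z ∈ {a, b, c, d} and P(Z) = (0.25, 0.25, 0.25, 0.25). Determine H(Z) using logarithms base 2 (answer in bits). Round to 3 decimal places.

H(Z) = −Σ p·log₂ p.
  −(0.25)·log₂(0.25) = 0.5000
  −(0.25)·log₂(0.25) = 0.5000
  −(0.25)·log₂(0.25) = 0.5000
  −(0.25)·log₂(0.25) = 0.5000
Sum: 0.5000 + 0.5000 + 0.5000 + 0.5000 = 2.000 bits.

2.000 bits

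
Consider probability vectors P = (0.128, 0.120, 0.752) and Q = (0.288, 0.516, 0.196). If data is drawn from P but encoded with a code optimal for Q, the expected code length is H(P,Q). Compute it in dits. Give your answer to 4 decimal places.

H(P,Q) = −Σ p·log₁₀ q.
  −0.128·log₁₀(0.288) = 0.06920
  −0.120·log₁₀(0.516) = 0.03448
  −0.752·log₁₀(0.196) = 0.53222
H(P,Q) = 0.6359 dits.

0.6359 dits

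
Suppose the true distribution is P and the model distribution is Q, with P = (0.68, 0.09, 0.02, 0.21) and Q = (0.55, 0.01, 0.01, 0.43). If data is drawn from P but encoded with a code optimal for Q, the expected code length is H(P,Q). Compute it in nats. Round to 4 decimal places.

1.0903 nats

H(P,Q) = −Σ p·ln q.
  −0.68·ln(0.55) = 0.40653
  −0.09·ln(0.01) = 0.41447
  −0.02·ln(0.01) = 0.09210
  −0.21·ln(0.43) = 0.17723
H(P,Q) = 1.0903 nats.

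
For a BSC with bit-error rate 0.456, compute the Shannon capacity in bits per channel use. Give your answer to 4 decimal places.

0.0056 bits

Binary symmetric channel: C = 1 − h₂(ε) where h₂ is the binary entropy function.
h₂(0.456) = −0.456·log₂0.456 − 0.544·log₂0.544 = 0.9944.
C = 1 − 0.9944 = 0.0056 bits per channel use.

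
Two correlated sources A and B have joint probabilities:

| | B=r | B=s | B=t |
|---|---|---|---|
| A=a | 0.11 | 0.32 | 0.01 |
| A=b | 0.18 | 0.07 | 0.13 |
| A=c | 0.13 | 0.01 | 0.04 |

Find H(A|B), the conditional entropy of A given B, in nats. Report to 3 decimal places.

0.814 nats

Chain rule: H(A|B) = H(A,B) − H(B).
Marginals: p(A) = (0.4400, 0.3800, 0.1800), p(B) = (0.4200, 0.4000, 0.1800).
H(A,B) = 1.8535 nats; H(B) = 1.0395 nats.
H(A|B) = 1.8535 − 1.0395 = 0.814 nats.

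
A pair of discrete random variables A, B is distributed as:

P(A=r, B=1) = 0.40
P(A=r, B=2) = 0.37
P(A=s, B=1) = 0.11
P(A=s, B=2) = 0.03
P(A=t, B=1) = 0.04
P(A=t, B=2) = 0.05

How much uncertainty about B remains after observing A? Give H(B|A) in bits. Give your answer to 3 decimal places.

Marginals: p(A) = (0.7700, 0.1400, 0.0900), p(B) = (0.5500, 0.4500).
H(B|A) = Σ p(A) · H(B|A=·).
  A=r: p=0.7700, H(B|A=r) = 0.9989
  A=s: p=0.1400, H(B|A=s) = 0.7496
  A=t: p=0.0900, H(B|A=t) = 0.9911
Weighted sum = 0.963 bits.

0.963 bits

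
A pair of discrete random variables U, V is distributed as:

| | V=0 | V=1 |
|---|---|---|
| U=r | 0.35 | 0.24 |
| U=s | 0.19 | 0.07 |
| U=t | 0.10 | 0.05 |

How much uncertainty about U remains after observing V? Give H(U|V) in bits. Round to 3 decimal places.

Marginals: p(U) = (0.5900, 0.2600, 0.1500), p(V) = (0.6400, 0.3600).
H(U|V) = Σ p(V) · H(U|V=·).
  V=0: p=0.6400, H(U|V=0) = 1.4148
  V=1: p=0.3600, H(U|V=1) = 1.2449
Weighted sum = 1.354 bits.

1.354 bits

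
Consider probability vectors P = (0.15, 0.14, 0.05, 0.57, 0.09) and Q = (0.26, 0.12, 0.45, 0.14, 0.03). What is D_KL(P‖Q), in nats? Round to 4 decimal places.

D(P‖Q) = Σ p·ln(p/q).
  0.15·ln(0.15/0.26) = -0.08251
  0.14·ln(0.14/0.12) = 0.02158
  0.05·ln(0.05/0.45) = -0.10986
  0.57·ln(0.57/0.14) = 0.80028
  0.09·ln(0.09/0.03) = 0.09888
D(P‖Q) = 0.7284 nats.

0.7284 nats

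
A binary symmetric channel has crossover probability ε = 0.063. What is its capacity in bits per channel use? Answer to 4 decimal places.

Binary symmetric channel: C = 1 − h₂(ε) where h₂ is the binary entropy function.
h₂(0.063) = −0.063·log₂0.063 − 0.937·log₂0.937 = 0.3392.
C = 1 − 0.3392 = 0.6608 bits per channel use.

0.6608 bits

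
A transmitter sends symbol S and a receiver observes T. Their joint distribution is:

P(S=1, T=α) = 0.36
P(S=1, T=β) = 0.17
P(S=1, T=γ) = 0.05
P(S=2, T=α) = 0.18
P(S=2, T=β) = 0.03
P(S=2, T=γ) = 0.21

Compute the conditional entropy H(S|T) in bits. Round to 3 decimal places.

0.801 bits

Chain rule: H(S|T) = H(S,T) − H(T).
Marginals: p(S) = (0.5800, 0.4200), p(T) = (0.5400, 0.2000, 0.2600).
H(S,T) = 2.2512 bits; H(T) = 1.4497 bits.
H(S|T) = 2.2512 − 1.4497 = 0.801 bits.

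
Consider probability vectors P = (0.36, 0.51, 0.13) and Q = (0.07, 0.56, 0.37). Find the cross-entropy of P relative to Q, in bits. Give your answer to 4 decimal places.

H(P,Q) = −Σ p·log₂ q.
  −0.36·log₂(0.07) = 1.38114
  −0.51·log₂(0.56) = 0.42662
  −0.13·log₂(0.37) = 0.18647
H(P,Q) = 1.9942 bits.

1.9942 bits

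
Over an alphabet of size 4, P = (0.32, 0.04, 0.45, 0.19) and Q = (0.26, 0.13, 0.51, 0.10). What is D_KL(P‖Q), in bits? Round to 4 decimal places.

0.1225 bits

D(P‖Q) = Σ p·log₂(p/q).
  0.32·log₂(0.32/0.26) = 0.09586
  0.04·log₂(0.04/0.13) = -0.06802
  0.45·log₂(0.45/0.51) = -0.08126
  0.19·log₂(0.19/0.10) = 0.17594
D(P‖Q) = 0.1225 bits.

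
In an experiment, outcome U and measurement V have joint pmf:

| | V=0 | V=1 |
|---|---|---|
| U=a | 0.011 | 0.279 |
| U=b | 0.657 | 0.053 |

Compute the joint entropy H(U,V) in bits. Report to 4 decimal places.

H(U,V) = −Σ p(x,y)·log₂ p(x,y) over all 4 cells.
  cell (a,0): −0.011·log₂0.011 = 0.07157
  cell (a,1): −0.279·log₂0.279 = 0.51382
  cell (b,0): −0.657·log₂0.657 = 0.39816
  cell (b,1): −0.053·log₂0.053 = 0.22461
Sum = 1.2082 bits.

1.2082 bits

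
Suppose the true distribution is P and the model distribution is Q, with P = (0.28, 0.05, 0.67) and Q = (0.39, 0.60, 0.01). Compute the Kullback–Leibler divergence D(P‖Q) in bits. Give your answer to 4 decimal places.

D(P‖Q) = Σ p·log₂(p/q).
  0.28·log₂(0.28/0.39) = -0.13385
  0.05·log₂(0.05/0.60) = -0.17925
  0.67·log₂(0.67/0.01) = 4.06428
D(P‖Q) = 3.7512 bits.

3.7512 bits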